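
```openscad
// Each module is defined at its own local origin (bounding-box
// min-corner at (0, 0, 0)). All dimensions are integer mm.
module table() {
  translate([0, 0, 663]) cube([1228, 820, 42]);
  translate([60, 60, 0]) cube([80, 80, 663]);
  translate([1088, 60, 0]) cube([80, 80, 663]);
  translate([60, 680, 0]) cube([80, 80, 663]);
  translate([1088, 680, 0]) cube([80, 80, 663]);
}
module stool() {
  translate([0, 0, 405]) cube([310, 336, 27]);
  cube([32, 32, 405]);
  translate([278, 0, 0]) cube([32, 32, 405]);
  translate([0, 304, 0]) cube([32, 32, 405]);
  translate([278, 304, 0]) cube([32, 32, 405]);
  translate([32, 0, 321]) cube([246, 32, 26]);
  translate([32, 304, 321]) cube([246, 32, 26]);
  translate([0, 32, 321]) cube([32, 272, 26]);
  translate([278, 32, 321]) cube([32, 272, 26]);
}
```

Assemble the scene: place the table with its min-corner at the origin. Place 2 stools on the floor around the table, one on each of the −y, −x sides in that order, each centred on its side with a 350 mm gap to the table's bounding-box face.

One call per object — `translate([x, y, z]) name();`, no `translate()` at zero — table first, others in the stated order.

table();
translate([459, -686, 0]) stool();
translate([-660, 242, 0]) stool();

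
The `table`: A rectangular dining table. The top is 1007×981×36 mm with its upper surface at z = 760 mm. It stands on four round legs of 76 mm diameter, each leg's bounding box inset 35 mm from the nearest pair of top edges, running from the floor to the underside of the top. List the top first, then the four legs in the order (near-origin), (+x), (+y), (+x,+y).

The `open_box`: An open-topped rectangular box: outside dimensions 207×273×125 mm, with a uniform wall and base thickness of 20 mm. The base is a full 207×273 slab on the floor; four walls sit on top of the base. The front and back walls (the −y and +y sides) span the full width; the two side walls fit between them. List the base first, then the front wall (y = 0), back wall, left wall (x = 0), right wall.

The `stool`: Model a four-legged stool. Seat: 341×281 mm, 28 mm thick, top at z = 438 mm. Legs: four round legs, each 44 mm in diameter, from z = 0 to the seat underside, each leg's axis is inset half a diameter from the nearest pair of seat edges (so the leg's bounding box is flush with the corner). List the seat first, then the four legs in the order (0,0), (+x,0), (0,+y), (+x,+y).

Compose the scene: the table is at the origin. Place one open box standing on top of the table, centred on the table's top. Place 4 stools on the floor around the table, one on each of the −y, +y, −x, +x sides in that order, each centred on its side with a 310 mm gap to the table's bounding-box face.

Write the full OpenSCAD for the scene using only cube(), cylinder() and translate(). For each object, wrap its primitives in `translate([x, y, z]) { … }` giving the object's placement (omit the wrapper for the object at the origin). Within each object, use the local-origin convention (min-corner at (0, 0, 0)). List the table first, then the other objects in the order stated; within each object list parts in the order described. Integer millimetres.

translate([0, 0, 724]) cube([1007, 981, 36]);
translate([73, 73, 0]) cylinder(h = 724, r = 38);
translate([934, 73, 0]) cylinder(h = 724, r = 38);
translate([73, 908, 0]) cylinder(h = 724, r = 38);
translate([934, 908, 0]) cylinder(h = 724, r = 38);
translate([400, 354, 760]) {
  cube([207, 273, 20]);
  translate([0, 0, 20]) cube([207, 20, 105]);
  translate([0, 253, 20]) cube([207, 20, 105]);
  translate([0, 20, 20]) cube([20, 233, 105]);
  translate([187, 20, 20]) cube([20, 233, 105]);
}
translate([333, -591, 0]) {
  translate([0, 0, 410]) cube([341, 281, 28]);
  translate([22, 22, 0]) cylinder(h = 410, r = 22);
  translate([319, 22, 0]) cylinder(h = 410, r = 22);
  translate([22, 259, 0]) cylinder(h = 410, r = 22);
  translate([319, 259, 0]) cylinder(h = 410, r = 22);
}
translate([333, 1291, 0]) {
  translate([0, 0, 410]) cube([341, 281, 28]);
  translate([22, 22, 0]) cylinder(h = 410, r = 22);
  translate([319, 22, 0]) cylinder(h = 410, r = 22);
  translate([22, 259, 0]) cylinder(h = 410, r = 22);
  translate([319, 259, 0]) cylinder(h = 410, r = 22);
}
translate([-651, 350, 0]) {
  translate([0, 0, 410]) cube([341, 281, 28]);
  translate([22, 22, 0]) cylinder(h = 410, r = 22);
  translate([319, 22, 0]) cylinder(h = 410, r = 22);
  translate([22, 259, 0]) cylinder(h = 410, r = 22);
  translate([319, 259, 0]) cylinder(h = 410, r = 22);
}
translate([1317, 350, 0]) {
  translate([0, 0, 410]) cube([341, 281, 28]);
  translate([22, 22, 0]) cylinder(h = 410, r = 22);
  translate([319, 22, 0]) cylinder(h = 410, r = 22);
  translate([22, 259, 0]) cylinder(h = 410, r = 22);
  translate([319, 259, 0]) cylinder(h = 410, r = 22);
}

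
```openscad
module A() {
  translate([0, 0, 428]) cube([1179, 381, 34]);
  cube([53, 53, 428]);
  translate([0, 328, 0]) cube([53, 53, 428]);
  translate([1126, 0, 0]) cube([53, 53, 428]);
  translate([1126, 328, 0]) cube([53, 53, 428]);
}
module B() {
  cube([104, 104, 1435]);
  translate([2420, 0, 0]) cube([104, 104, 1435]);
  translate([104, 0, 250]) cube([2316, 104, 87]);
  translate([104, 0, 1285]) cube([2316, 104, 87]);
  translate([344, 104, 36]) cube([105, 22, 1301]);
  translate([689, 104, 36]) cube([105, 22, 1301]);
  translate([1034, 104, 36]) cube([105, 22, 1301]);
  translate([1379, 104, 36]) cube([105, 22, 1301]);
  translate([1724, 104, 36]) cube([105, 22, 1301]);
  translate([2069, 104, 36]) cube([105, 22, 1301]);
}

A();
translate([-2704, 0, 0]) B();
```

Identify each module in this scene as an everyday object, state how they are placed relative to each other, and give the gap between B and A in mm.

The fence section's nearest face is 180 mm from the bench's −x face.

A is a bench. B is a fence section. The fence section is on the floor beside the bench on its −x side. The gap between the fence section and the bench is 180 mm.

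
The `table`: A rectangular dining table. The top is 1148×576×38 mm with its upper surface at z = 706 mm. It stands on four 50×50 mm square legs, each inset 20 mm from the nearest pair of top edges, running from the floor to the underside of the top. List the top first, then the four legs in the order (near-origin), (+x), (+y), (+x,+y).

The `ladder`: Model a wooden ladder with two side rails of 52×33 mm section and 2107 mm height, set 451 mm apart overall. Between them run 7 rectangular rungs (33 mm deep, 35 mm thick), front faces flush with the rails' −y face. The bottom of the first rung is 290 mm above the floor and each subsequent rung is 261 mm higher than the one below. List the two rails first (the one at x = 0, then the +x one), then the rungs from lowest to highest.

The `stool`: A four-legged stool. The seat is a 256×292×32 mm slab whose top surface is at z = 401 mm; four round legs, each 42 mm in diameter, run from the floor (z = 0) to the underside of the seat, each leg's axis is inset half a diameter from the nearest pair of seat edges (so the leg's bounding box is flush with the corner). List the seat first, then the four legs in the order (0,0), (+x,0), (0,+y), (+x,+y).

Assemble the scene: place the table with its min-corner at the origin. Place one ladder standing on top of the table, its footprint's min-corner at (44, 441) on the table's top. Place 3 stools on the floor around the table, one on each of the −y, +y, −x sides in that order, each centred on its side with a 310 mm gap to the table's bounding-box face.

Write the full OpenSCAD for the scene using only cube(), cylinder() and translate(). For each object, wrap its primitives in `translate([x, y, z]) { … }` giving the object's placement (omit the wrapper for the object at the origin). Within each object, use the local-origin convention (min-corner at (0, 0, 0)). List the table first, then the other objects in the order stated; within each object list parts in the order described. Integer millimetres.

translate([0, 0, 668]) cube([1148, 576, 38]);
translate([20, 20, 0]) cube([50, 50, 668]);
translate([1078, 20, 0]) cube([50, 50, 668]);
translate([20, 506, 0]) cube([50, 50, 668]);
translate([1078, 506, 0]) cube([50, 50, 668]);
translate([44, 441, 706]) {
  cube([52, 33, 2107]);
  translate([399, 0, 0]) cube([52, 33, 2107]);
  translate([52, 0, 290]) cube([347, 33, 35]);
  translate([52, 0, 551]) cube([347, 33, 35]);
  translate([52, 0, 812]) cube([347, 33, 35]);
  translate([52, 0, 1073]) cube([347, 33, 35]);
  translate([52, 0, 1334]) cube([347, 33, 35]);
  translate([52, 0, 1595]) cube([347, 33, 35]);
  translate([52, 0, 1856]) cube([347, 33, 35]);
}
translate([446, -602, 0]) {
  translate([0, 0, 369]) cube([256, 292, 32]);
  translate([21, 21, 0]) cylinder(h = 369, r = 21);
  translate([235, 21, 0]) cylinder(h = 369, r = 21);
  translate([21, 271, 0]) cylinder(h = 369, r = 21);
  translate([235, 271, 0]) cylinder(h = 369, r = 21);
}
translate([446, 886, 0]) {
  translate([0, 0, 369]) cube([256, 292, 32]);
  translate([21, 21, 0]) cylinder(h = 369, r = 21);
  translate([235, 21, 0]) cylinder(h = 369, r = 21);
  translate([21, 271, 0]) cylinder(h = 369, r = 21);
  translate([235, 271, 0]) cylinder(h = 369, r = 21);
}
translate([-566, 142, 0]) {
  translate([0, 0, 369]) cube([256, 292, 32]);
  translate([21, 21, 0]) cylinder(h = 369, r = 21);
  translate([235, 21, 0]) cylinder(h = 369, r = 21);
  translate([21, 271, 0]) cylinder(h = 369, r = 21);
  translate([235, 271, 0]) cylinder(h = 369, r = 21);
}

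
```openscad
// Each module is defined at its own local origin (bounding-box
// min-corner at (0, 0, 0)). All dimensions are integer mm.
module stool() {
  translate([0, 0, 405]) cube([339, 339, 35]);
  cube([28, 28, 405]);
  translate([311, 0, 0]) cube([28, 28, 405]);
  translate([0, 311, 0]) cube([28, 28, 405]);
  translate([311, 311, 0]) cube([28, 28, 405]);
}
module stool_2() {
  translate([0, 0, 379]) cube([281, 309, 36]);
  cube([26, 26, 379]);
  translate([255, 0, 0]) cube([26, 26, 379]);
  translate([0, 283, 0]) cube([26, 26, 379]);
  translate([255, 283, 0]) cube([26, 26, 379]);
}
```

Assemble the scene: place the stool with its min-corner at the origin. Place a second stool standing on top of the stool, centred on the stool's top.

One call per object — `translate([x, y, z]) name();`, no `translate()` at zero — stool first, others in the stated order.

stool();
translate([29, 15, 440]) stool_2();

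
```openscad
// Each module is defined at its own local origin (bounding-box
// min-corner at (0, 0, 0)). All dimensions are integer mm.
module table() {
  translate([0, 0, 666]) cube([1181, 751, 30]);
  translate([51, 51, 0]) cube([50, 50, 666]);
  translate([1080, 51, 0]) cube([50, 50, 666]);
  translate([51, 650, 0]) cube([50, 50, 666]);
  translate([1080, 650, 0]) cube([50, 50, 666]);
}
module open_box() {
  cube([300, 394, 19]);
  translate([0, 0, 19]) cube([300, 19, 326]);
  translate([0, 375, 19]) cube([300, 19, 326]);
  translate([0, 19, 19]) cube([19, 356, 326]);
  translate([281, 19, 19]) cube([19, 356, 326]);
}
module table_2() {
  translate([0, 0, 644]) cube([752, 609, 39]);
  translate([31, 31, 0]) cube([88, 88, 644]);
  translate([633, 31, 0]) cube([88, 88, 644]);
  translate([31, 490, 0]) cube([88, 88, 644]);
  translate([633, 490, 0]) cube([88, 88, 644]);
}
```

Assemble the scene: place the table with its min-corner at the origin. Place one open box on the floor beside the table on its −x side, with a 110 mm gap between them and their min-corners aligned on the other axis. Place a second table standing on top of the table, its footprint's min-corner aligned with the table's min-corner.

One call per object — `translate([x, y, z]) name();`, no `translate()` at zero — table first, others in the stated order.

table();
translate([-410, 0, 0]) open_box();
translate([0, 0, 696]) table_2();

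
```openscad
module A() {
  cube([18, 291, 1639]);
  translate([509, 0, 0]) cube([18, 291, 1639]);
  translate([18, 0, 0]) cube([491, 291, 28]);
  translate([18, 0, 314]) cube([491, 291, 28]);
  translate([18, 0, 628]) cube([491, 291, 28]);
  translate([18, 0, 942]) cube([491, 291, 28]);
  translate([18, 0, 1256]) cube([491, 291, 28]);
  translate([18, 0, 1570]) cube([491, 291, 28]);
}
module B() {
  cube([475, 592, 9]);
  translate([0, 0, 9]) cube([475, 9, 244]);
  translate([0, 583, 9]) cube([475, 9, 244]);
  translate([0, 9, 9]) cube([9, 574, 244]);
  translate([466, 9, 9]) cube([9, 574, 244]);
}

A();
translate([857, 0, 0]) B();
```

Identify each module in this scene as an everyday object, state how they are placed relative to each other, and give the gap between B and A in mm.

A is a bookshelf. B is an open box. The open box is on the floor beside the bookshelf on its +x side. The gap between the open box and the bookshelf is 330 mm.

The open box's nearest face is 330 mm from the bookshelf's +x face.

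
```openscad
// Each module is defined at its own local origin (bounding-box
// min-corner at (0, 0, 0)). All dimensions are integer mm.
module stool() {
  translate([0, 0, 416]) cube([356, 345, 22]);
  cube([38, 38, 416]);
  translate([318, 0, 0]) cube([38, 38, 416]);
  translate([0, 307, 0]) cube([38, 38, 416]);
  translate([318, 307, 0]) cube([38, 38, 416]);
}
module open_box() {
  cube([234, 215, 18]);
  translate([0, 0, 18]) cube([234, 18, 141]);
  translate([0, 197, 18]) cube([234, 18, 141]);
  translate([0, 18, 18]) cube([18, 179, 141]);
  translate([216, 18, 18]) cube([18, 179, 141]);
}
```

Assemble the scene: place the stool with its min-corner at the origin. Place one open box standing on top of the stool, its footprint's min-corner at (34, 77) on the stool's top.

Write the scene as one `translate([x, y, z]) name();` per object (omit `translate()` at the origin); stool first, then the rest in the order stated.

stool();
translate([34, 77, 438]) open_box();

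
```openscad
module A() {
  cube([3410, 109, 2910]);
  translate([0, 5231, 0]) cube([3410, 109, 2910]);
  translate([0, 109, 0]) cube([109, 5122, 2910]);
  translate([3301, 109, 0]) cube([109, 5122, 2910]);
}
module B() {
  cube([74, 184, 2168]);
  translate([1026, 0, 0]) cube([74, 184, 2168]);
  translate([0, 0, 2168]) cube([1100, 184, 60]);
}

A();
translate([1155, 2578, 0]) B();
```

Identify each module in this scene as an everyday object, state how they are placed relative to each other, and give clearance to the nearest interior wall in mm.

A is a house frame. B is a door frame. The door frame sits inside the house frame, centred. The clearance to the nearest interior wall is 1046 mm.

Clearances: x = 1046, y = 2469; minimum 1046 mm.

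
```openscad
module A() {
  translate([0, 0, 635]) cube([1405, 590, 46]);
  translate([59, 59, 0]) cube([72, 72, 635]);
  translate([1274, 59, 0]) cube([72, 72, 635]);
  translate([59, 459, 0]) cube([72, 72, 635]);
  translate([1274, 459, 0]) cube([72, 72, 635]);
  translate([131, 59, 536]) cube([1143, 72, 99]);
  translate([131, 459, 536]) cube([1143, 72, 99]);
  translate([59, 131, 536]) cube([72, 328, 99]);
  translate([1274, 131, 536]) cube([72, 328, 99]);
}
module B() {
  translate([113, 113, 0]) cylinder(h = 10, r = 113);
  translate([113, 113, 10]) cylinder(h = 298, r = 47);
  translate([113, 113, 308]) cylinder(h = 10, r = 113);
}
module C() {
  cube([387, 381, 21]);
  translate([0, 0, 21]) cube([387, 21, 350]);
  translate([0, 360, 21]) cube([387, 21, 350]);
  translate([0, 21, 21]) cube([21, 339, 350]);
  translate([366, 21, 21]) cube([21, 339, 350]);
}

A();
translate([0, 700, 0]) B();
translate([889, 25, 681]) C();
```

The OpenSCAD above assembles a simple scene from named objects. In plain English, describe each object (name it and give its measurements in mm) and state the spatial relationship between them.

A is a table with a 1405×590 mm rectangular top, 46 mm thick, top surface at z = 681 mm, supported by four 72×72 mm square legs, each inset 59 mm from the nearest pair of top edges, running from the floor. Four apron rails, 72 mm thick and 99 mm tall, run between adjacent legs with their top edges flush with the underside of the top and their outer faces flush with the legs' outer faces.

B is a spool: two coaxial disc flanges of radius 113 mm and thickness 10 mm, joined by a core cylinder of radius 47 mm and height 298 mm. The lower flange rests on z = 0 and the three cylinders share a vertical axis.

C is an open storage box with external size 387×381×371 mm and wall thickness 21 mm (the base is also 21 mm thick). The base covers the whole footprint; the four walls stand on the base, with the y-facing walls full-width and the x-facing walls fitting between their inner faces.

The spool is on the floor beside the table on its +y side. The open box is on top of the table.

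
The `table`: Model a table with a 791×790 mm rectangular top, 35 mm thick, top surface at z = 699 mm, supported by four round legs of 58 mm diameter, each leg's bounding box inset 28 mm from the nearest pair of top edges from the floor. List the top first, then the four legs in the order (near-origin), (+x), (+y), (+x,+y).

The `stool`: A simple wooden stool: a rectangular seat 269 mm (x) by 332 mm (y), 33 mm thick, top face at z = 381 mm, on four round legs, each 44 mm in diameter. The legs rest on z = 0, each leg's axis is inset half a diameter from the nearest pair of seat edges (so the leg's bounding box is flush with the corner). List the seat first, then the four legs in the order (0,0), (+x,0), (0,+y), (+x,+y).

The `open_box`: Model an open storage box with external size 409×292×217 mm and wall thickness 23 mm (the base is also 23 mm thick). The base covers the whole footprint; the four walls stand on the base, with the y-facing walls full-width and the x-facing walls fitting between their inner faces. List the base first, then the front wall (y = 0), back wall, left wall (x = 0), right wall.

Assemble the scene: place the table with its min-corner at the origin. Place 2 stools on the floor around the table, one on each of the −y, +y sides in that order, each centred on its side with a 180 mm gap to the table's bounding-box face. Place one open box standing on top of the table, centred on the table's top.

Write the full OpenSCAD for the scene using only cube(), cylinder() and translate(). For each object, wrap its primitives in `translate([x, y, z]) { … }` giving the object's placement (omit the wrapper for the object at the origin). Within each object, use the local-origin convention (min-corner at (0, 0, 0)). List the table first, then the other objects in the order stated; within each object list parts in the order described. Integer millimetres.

translate([0, 0, 664]) cube([791, 790, 35]);
translate([57, 57, 0]) cylinder(h = 664, r = 29);
translate([734, 57, 0]) cylinder(h = 664, r = 29);
translate([57, 733, 0]) cylinder(h = 664, r = 29);
translate([734, 733, 0]) cylinder(h = 664, r = 29);
translate([261, -512, 0]) {
  translate([0, 0, 348]) cube([269, 332, 33]);
  translate([22, 22, 0]) cylinder(h = 348, r = 22);
  translate([247, 22, 0]) cylinder(h = 348, r = 22);
  translate([22, 310, 0]) cylinder(h = 348, r = 22);
  translate([247, 310, 0]) cylinder(h = 348, r = 22);
}
translate([261, 970, 0]) {
  translate([0, 0, 348]) cube([269, 332, 33]);
  translate([22, 22, 0]) cylinder(h = 348, r = 22);
  translate([247, 22, 0]) cylinder(h = 348, r = 22);
  translate([22, 310, 0]) cylinder(h = 348, r = 22);
  translate([247, 310, 0]) cylinder(h = 348, r = 22);
}
translate([191, 249, 699]) {
  cube([409, 292, 23]);
  translate([0, 0, 23]) cube([409, 23, 194]);
  translate([0, 269, 23]) cube([409, 23, 194]);
  translate([0, 23, 23]) cube([23, 246, 194]);
  translate([386, 23, 23]) cube([23, 246, 194]);
}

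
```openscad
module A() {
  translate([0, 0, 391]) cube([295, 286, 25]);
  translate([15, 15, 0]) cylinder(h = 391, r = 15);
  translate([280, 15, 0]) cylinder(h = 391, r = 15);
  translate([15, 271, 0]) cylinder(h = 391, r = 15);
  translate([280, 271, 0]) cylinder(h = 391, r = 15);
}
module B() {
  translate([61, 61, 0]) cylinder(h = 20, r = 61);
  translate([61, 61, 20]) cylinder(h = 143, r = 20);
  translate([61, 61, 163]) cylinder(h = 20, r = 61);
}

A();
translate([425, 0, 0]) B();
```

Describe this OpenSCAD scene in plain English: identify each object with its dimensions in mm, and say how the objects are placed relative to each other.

A is a four-legged stool. The seat is 295×286 mm, 25 mm thick, top at z = 416 mm. It stands on four round legs, each 30 mm in diameter, from z = 0 to the seat underside, each leg's axis is inset half a diameter from the nearest pair of seat edges (so the leg's bounding box is flush with the corner).

B is a spool: two coaxial disc flanges of radius 61 mm and thickness 20 mm, joined by a core cylinder of radius 20 mm and height 143 mm. The lower flange rests on z = 0 and the three cylinders share a vertical axis.

The spool is on the floor beside the stool on its +x side.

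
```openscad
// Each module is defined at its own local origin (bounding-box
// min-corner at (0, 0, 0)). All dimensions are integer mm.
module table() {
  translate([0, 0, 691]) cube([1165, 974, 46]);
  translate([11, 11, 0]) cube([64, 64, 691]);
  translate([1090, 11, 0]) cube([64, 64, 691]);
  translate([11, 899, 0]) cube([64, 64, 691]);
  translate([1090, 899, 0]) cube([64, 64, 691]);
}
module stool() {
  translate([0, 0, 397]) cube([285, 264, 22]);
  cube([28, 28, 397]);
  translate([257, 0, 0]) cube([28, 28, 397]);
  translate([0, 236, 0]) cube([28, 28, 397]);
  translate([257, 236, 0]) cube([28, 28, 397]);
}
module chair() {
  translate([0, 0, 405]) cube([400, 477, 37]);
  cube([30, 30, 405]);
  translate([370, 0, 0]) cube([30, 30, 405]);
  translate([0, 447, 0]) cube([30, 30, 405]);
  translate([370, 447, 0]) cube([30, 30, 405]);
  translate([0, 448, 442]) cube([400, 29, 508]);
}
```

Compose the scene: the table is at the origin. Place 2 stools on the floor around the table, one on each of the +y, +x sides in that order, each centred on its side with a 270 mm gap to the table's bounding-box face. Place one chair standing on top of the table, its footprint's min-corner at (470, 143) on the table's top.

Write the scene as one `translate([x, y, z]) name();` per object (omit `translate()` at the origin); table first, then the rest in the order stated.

table();
translate([440, 1244, 0]) stool();
translate([1435, 355, 0]) stool();
translate([470, 143, 737]) chair();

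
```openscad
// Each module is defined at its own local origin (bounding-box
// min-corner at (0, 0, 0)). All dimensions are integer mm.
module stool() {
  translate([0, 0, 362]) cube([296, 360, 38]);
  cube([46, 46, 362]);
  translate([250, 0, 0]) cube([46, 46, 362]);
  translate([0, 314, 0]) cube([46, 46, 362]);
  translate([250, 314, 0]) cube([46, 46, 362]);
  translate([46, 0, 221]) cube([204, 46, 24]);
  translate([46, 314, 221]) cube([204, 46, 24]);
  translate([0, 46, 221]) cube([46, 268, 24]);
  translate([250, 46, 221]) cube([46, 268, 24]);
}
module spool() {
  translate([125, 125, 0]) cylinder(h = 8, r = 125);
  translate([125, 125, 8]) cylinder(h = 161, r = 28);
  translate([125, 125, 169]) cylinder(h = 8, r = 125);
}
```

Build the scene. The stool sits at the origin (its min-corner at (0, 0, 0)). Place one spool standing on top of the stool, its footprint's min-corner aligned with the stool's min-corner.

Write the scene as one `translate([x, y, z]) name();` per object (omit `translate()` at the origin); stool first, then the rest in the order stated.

stool();
translate([0, 0, 400]) spool();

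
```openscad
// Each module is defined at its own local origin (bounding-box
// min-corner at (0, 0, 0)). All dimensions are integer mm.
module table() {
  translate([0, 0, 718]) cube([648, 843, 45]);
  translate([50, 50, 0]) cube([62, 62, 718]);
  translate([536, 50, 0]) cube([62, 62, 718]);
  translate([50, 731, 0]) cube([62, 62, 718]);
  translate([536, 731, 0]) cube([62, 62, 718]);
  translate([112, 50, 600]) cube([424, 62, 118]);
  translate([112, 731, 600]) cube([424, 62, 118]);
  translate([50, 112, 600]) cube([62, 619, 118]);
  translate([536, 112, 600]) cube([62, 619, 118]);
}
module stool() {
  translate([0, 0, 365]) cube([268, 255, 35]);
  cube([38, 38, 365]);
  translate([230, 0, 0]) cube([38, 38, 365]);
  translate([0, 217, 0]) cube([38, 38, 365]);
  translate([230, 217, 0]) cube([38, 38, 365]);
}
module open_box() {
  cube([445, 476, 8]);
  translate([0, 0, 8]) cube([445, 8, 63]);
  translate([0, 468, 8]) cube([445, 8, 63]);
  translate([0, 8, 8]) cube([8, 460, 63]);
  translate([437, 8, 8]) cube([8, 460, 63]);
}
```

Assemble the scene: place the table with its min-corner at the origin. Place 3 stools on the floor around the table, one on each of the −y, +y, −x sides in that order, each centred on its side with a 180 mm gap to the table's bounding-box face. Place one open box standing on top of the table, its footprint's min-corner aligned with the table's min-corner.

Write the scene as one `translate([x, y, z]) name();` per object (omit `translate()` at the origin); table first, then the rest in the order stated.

table();
translate([190, -435, 0]) stool();
translate([190, 1023, 0]) stool();
translate([-448, 294, 0]) stool();
translate([0, 0, 763]) open_box();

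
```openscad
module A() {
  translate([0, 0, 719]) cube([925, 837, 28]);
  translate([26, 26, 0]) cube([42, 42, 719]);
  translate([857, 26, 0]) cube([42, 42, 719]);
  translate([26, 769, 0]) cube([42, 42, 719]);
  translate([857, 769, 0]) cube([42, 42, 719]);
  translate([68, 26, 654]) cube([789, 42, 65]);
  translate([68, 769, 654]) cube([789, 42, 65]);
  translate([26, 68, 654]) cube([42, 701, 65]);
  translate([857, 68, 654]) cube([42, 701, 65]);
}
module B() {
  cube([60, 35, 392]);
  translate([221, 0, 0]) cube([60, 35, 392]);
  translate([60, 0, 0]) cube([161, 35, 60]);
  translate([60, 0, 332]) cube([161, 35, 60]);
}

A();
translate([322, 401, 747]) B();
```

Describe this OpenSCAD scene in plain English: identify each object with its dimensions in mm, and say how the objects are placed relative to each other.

A is a rectangular dining table. The top is 925×837×28 mm with its upper surface at z = 747 mm. It stands on four 42×42 mm square legs, each inset 26 mm from the nearest pair of top edges, running from the floor to the underside of the top. Four apron rails, 42 mm thick and 65 mm tall, run between adjacent legs with their top edges flush with the underside of the top and their outer faces flush with the legs' outer faces.

B is a rectangular picture frame lying in the x–z plane (depth along y). The opening is 161 mm wide (x) by 272 mm tall (z), surrounded by a border 60 mm wide on all four sides. The frame is 35 mm deep and is made of two full-height vertical stiles with two horizontal rails fitted between them.

The picture frame is on top of the table, centred.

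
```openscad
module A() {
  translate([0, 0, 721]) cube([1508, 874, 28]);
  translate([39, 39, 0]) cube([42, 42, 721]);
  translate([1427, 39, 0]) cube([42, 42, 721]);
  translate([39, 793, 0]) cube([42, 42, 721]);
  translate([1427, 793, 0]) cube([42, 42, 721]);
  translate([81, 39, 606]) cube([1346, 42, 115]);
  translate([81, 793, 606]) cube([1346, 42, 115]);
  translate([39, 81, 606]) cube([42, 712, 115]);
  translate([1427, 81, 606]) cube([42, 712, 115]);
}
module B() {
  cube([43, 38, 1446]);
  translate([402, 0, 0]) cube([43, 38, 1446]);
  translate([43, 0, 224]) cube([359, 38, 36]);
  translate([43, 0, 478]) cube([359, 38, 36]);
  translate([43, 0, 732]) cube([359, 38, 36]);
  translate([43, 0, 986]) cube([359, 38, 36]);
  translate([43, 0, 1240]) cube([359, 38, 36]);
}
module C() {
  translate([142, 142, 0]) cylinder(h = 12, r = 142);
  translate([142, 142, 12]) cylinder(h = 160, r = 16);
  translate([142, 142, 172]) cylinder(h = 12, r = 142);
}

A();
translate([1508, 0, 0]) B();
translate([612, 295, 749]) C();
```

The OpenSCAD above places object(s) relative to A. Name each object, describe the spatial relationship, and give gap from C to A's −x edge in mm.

The spool's min-x is at 612; the table's min-x is 0; gap = 612 mm.

A is a table. B is a ladder. C is a spool. The ladder is against the table's +x side, with their −y faces flush. The spool is on top of the table, centred. The gap from the spool to the table's −x edge is 612 mm.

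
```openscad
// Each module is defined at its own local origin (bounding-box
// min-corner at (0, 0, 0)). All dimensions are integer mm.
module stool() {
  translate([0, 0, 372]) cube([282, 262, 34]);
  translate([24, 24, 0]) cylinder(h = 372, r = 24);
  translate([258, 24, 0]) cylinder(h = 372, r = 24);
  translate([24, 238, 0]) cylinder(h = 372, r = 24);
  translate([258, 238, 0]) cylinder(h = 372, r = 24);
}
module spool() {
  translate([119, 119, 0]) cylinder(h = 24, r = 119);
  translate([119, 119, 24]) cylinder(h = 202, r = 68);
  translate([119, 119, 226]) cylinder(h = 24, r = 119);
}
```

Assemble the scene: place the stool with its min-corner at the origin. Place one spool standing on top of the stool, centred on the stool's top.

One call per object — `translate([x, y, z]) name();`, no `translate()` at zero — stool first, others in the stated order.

stool();
translate([22, 12, 406]) spool();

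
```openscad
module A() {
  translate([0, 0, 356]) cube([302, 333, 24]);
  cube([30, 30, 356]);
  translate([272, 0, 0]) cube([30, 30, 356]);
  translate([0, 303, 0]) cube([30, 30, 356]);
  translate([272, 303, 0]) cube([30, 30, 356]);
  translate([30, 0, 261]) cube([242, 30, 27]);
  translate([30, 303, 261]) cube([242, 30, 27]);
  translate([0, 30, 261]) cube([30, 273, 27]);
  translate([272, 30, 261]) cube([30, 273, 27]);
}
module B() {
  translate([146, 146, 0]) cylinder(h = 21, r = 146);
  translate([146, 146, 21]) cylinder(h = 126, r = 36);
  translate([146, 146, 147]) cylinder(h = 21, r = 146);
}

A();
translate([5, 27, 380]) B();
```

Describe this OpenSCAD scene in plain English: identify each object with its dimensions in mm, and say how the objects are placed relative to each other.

A is a four-legged stool. The seat is 302×333 mm, 24 mm thick, top at z = 380 mm. It stands on four square legs, each 30×30 mm in cross-section, from z = 0 to the seat underside, each flush with a corner of the seat. Four stretchers, 30 mm wide and 27 mm tall, connect adjacent legs with their undersides at z = 261 mm, each running between the inner faces of the legs it joins and aligned with the legs' outer faces on the other axis.

B is a spool: two coaxial disc flanges of radius 146 mm and thickness 21 mm, joined by a core cylinder of radius 36 mm and height 126 mm. The lower flange rests on z = 0 and the three cylinders share a vertical axis.

The spool is on top of the stool.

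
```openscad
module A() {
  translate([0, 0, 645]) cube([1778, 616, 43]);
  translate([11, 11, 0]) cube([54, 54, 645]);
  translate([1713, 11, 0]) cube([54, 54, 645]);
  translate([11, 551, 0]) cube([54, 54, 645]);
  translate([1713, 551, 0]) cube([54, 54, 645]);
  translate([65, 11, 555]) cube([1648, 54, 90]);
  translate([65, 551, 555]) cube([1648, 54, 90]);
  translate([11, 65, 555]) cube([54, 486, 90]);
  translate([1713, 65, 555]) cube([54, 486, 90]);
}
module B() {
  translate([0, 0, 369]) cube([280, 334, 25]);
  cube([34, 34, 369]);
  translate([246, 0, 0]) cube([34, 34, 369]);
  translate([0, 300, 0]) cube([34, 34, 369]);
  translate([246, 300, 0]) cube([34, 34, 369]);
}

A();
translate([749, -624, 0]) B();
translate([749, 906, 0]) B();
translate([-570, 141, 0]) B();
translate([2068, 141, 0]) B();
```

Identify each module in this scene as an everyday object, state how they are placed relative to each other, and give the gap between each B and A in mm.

Each stool's nearest face is 290 mm from the table's bounding box.

A is a table. B is a stool. Four stools sit around the table at the −y, +y, −x, +x sides. The gap between each stool and the table is 290 mm.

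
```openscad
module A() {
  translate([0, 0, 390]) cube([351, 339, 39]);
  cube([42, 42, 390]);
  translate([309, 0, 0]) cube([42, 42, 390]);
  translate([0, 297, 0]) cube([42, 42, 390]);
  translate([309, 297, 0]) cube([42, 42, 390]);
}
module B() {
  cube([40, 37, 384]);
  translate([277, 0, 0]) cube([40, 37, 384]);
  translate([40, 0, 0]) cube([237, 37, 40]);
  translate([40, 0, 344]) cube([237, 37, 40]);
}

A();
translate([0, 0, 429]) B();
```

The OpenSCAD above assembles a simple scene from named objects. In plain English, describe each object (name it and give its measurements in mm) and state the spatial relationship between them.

A is a simple wooden stool: a rectangular seat 351 mm (x) by 339 mm (y), 39 mm thick, top face at z = 429 mm, on four square legs, each 42×42 mm in cross-section. The legs rest on z = 0, each flush with a corner of the seat.

B is a rectangular picture frame lying in the x–z plane (depth along y). The opening is 237 mm wide (x) by 304 mm tall (z), surrounded by a border 40 mm wide on all four sides. The frame is 37 mm deep and is made of two full-height vertical stiles with two horizontal rails fitted between them.

The picture frame is on top of the stool.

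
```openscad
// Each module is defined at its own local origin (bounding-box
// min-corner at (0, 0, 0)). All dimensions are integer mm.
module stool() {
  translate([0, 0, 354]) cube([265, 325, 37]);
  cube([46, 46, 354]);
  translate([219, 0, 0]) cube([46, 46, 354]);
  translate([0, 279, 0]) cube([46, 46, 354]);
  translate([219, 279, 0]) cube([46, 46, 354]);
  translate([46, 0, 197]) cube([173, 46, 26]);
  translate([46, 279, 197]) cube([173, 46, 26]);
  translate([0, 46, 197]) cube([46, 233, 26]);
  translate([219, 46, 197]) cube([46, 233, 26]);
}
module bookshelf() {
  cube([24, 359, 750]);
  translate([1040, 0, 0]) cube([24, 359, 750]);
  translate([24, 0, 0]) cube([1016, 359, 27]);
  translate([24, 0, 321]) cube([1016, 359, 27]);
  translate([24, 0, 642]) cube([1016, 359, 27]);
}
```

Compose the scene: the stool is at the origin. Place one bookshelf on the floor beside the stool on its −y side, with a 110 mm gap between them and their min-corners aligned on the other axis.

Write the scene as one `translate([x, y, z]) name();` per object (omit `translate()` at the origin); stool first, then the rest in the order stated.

stool();
translate([0, -469, 0]) bookshelf();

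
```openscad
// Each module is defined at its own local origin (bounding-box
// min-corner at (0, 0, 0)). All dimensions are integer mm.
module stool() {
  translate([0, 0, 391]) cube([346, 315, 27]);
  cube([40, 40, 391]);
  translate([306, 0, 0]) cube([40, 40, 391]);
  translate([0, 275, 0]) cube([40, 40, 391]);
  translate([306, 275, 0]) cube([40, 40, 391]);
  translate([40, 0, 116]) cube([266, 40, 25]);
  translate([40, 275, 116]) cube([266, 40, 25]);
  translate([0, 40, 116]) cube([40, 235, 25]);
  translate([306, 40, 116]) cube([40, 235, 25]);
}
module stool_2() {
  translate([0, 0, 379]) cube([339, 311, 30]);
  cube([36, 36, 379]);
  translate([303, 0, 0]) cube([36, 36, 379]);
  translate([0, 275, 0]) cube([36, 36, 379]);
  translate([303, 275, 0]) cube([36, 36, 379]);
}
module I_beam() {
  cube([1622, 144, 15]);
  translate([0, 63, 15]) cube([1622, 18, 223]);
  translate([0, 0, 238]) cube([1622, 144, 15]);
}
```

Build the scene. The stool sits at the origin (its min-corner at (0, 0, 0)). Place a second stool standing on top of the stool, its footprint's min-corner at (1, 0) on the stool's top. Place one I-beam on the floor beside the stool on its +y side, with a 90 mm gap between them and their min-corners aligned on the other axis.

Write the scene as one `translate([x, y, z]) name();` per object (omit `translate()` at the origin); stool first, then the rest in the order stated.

stool();
translate([1, 0, 418]) stool_2();
translate([0, 405, 0]) I_beam();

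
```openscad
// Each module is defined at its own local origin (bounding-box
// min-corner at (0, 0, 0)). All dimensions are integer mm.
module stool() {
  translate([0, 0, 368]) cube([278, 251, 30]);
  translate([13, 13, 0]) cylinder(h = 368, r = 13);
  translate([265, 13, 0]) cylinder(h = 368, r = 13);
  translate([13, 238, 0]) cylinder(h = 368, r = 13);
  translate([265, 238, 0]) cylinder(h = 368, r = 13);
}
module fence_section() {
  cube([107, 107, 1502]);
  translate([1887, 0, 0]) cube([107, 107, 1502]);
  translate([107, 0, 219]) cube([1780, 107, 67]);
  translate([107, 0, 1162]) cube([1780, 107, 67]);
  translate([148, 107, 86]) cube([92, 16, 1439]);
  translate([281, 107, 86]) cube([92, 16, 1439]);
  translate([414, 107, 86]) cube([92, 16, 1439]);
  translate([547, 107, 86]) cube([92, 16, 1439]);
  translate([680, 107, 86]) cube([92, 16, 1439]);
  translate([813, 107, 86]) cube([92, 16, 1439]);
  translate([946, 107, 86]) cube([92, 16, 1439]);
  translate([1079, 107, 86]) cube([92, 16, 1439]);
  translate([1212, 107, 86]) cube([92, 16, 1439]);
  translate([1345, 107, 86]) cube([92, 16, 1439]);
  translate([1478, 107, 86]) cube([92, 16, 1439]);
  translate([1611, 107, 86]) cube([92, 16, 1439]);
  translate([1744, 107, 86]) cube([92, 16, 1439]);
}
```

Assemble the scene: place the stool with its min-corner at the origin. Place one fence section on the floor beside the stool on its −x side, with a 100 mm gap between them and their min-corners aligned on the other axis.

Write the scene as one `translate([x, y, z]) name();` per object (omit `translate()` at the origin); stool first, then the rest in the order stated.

stool();
translate([-2094, 0, 0]) fence_section();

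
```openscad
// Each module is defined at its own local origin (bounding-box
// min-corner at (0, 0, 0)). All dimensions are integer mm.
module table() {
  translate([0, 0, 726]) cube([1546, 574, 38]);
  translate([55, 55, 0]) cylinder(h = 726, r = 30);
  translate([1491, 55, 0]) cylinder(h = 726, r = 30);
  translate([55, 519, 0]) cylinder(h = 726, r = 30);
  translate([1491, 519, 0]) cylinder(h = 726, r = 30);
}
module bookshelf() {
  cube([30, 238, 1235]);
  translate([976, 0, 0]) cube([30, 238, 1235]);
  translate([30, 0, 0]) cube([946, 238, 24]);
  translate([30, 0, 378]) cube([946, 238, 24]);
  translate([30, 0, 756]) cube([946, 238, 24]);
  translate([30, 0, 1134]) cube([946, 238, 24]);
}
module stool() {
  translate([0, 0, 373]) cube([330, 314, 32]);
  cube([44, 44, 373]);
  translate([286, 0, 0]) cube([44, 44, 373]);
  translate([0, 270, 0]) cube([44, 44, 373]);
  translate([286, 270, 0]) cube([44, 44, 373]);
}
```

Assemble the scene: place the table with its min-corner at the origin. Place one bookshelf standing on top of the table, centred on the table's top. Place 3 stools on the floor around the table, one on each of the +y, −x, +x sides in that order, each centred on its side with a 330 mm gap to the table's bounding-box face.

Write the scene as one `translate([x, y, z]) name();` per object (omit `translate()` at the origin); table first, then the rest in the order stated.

table();
translate([270, 168, 764]) bookshelf();
translate([608, 904, 0]) stool();
translate([-660, 130, 0]) stool();
translate([1876, 130, 0]) stool();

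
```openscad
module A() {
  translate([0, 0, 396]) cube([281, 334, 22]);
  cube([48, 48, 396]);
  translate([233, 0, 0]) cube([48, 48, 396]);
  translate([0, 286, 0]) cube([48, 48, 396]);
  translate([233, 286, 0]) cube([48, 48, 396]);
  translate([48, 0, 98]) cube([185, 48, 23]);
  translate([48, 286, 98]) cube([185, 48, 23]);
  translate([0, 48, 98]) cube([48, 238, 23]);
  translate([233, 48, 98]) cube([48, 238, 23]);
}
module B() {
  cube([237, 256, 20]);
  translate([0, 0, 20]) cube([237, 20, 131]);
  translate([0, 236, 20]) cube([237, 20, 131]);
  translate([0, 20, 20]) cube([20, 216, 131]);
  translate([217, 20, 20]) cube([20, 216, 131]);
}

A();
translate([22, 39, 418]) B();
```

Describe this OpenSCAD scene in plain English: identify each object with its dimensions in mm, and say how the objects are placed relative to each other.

A is a four-legged stool. The seat is a 281×334×22 mm slab whose top surface is at z = 418 mm; four square legs, each 48×48 mm in cross-section, run from the floor (z = 0) to the underside of the seat, each flush with a corner of the seat. Four stretchers, 48 mm wide and 23 mm tall, connect adjacent legs with their undersides at z = 98 mm, each running between the inner faces of the legs it joins and aligned with the legs' outer faces on the other axis.

B is an open storage box with external size 237×256×151 mm and wall thickness 20 mm (the base is also 20 mm thick). The base covers the whole footprint; the four walls stand on the base, with the y-facing walls full-width and the x-facing walls fitting between their inner faces.

The open box is on top of the stool, centred.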